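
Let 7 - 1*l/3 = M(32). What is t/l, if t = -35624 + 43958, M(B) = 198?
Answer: -2778/191 ≈ -14.544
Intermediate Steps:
t = 8334
l = -573 (l = 21 - 3*198 = 21 - 594 = -573)
t/l = 8334/(-573) = 8334*(-1/573) = -2778/191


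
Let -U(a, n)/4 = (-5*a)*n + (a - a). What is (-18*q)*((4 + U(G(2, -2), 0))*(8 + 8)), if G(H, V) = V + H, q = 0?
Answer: 0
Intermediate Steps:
G(H, V) = H + V
U(a, n) = 20*a*n (U(a, n) = -4*((-5*a)*n + (a - a)) = -4*(-5*a*n + 0) = -(-20)*a*n = 20*a*n)
(-18*q)*((4 + U(G(2, -2), 0))*(8 + 8)) = (-18*0)*((4 + 20*(2 - 2)*0)*(8 + 8)) = 0*((4 + 20*0*0)*16) = 0*((4 + 0)*16) = 0*(4*16) = 0*64 = 0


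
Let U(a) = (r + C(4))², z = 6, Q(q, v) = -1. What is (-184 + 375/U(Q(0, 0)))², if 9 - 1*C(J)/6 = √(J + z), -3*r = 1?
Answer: 8940895738708407043201/264635921287473121 - 3699325719937827000*√10/264635921287473121 ≈ 33741.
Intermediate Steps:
r = -⅓ (r = -⅓*1 = -⅓ ≈ -0.33333)
C(J) = 54 - 6*√(6 + J) (C(J) = 54 - 6*√(J + 6) = 54 - 6*√(6 + J))
U(a) = (161/3 - 6*√10)² (U(a) = (-⅓ + (54 - 6*√(6 + 4)))² = (-⅓ + (54 - 6*√10))² = (161/3 - 6*√10)²)
(-184 + 375/U(Q(0, 0)))² = (-184 + 375/(29161/9 - 644*√10))²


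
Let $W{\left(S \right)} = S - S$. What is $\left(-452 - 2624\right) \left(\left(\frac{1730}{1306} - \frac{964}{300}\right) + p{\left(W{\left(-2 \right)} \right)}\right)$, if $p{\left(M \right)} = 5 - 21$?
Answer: $\frac{2694877448}{48975} \approx 55026.0$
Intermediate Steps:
$W{\left(S \right)} = 0$
$p{\left(M \right)} = -16$ ($p{\left(M \right)} = 5 - 21 = -16$)
$\left(-452 - 2624\right) \left(\left(\frac{1730}{1306} - \frac{964}{300}\right) + p{\left(W{\left(-2 \right)} \right)}\right) = \left(-452 - 2624\right) \left(\left(\frac{1730}{1306} - \frac{964}{300}\right) - 16\right) = \left(-452 - 2624\right) \left(\left(1730 \cdot \frac{1}{1306} - \frac{241}{75}\right) - 16\right) = - 3076 \left(\left(\frac{865}{653} - \frac{241}{75}\right) - 16\right) = - 3076 \left(- \frac{92498}{48975} - 16\right) = \left(-3076\right) \left(- \frac{876098}{48975}\right) = \frac{2694877448}{48975}$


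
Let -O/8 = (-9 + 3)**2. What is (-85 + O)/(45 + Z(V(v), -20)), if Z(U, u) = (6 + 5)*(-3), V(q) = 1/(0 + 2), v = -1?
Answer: -373/12 ≈ -31.083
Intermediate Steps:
V(q) = 1/2
Z(U, u) = -33 (Z(U, u) = 11*(-3) = -33)
O = -288 (O = -8*(-9 + 3)**2 = -8*(-6)**2 = -8*36 = -288)
(-85 + O)/(45 + Z(V(v), -20)) = (-85 - 288)/(45 - 33) = -373/12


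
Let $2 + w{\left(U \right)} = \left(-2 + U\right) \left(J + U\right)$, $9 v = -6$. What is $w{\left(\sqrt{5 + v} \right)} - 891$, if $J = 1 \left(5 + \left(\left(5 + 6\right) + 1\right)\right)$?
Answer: $- \frac{2768}{3} + 5 \sqrt{39} \approx -891.44$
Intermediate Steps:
$v = - \frac{2}{3}$ ($v = \frac{1}{9} \left(-6\right) = - \frac{2}{3} \approx -0.66667$)
$J = 17$ ($J = 1 \left(5 + \left(11 + 1\right)\right) = 1 \left(5 + 12\right) = 1 \cdot 17 = 17$)
$w{\left(U \right)} = -2 + \left(-2 + U\right) \left(17 + U\right)$
$w{\left(\sqrt{5 + v} \right)} - 891 = \left(-36 + \left(\sqrt{5 - \frac{2}{3}}\right)^{2} + 15 \sqrt{5 - \frac{2}{3}}\right) - 891 = \left(-36 + \left(\sqrt{\frac{13}{3}}\right)^{2} + 15 \sqrt{\frac{13}{3}}\right) - 891 = \left(-36 + \left(\frac{\sqrt{39}}{3}\right)^{2} + 15 \frac{\sqrt{39}}{3}\right) - 891 = \left(-36 + \frac{13}{3} + 5 \sqrt{39}\right) - 891 = \left(- \frac{95}{3} + 5 \sqrt{39}\right) - 891 = - \frac{2768}{3} + 5 \sqrt{39}$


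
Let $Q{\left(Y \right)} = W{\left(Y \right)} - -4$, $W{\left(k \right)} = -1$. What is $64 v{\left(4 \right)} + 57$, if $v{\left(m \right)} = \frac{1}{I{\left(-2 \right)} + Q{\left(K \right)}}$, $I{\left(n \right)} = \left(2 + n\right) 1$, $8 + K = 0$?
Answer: $\frac{235}{3} \approx 78.333$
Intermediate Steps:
$K = -8$ ($K = -8 + 0 = -8$)
$I{\left(n \right)} = 2 + n$
$Q{\left(Y \right)} = 3$ ($Q{\left(Y \right)} = -1 - -4 = -1 + 4 = 3$)
$v{\left(m \right)} = \frac{1}{3}$ ($v{\left(m \right)} = \frac{1}{\left(2 - 2\right) + 3} = \frac{1}{0 + 3} = \frac{1}{3}$)
$64 v{\left(4 \right)} + 57 = 64 \cdot \frac{1}{3} + 57 = \frac{64}{3} + 57 = \frac{235}{3}$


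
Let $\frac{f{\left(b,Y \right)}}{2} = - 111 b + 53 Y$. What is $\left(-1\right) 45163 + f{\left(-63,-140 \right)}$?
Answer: $-46017$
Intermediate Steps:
$f{\left(b,Y \right)} = - 222 b + 106 Y$ ($f{\left(b,Y \right)} = 2 \left(- 111 b + 53 Y\right) = - 222 b + 106 Y$)
$\left(-1\right) 45163 + f{\left(-63,-140 \right)} = \left(-1\right) 45163 + \left(\left(-222\right) \left(-63\right) + 106 \left(-140\right)\right) = -45163 + \left(13986 - 14840\right) = -45163 - 854 = -46017$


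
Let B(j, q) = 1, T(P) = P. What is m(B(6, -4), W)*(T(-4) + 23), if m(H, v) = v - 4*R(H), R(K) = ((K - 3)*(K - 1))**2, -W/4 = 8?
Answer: -608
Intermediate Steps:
W = -32 (W = -4*8 = -32)
R(K) = (-1 + K)**2*(-3 + K)**2 (R(K) = ((-3 + K)*(-1 + K))**2 = ((-1 + K)*(-3 + K))**2 = (-1 + K)**2*(-3 + K)**2)
m(H, v) = v - 4*(-1 + H)**2*(-3 + H)**2
m(B(6, -4), W)*(T(-4) + 23) = (-32 - 4*(-1 + 1)**2*(-3 + 1)**2)*(-4 + 23) = (-32 - 4*0**2*(-2)**2)*19 = (-32 - 4*0*4)*19 = (-32 + 0)*19 = -32*19 = -608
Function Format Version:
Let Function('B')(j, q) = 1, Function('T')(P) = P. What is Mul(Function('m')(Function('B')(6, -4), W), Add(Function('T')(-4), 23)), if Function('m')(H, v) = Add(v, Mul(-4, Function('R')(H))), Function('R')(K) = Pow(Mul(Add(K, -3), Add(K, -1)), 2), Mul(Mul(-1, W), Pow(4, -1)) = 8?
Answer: -608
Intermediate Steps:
W = -32 (W = Mul(-4, 8) = -32)
Function('R')(K) = Mul(Pow(Add(-1, K), 2), Pow(Add(-3, K), 2)) (Function('R')(K) = Pow(Mul(Add(-3, K), Add(-1, K)), 2) = Pow(Mul(Add(-1, K), Add(-3, K)), 2) = Mul(Pow(Add(-1, K), 2), Pow(Add(-3, K), 2)))
Function('m')(H, v) = Add(v, Mul(-4, Pow(Add(-1, H), 2), Pow(Add(-3, H), 2))) (Function('m')(H, v) = Add(v, Mul(-4, Mul(Pow(Add(-1, H), 2), Pow(Add(-3, H), 2)))) = Add(v, Mul(-4, Pow(Add(-1, H), 2), Pow(Add(-3, H), 2))))
Mul(Function('m')(Function('B')(6, -4), W), Add(Function('T')(-4), 23)) = Mul(Add(-32, Mul(-4, Pow(Add(-1, 1), 2), Pow(Add(-3, 1), 2))), Add(-4, 23)) = Mul(Add(-32, Mul(-4, Pow(0, 2), Pow(-2, 2))), 19) = Mul(Add(-32, Mul(-4, 0, 4)), 19) = Mul(Add(-32, 0), 19) = Mul(-32, 19) = -608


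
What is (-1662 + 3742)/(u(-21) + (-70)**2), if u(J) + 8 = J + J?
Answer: 208/485 ≈ 0.42887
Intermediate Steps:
u(J) = -8 + 2*J (u(J) = -8 + (J + J) = -8 + 2*J)
(-1662 + 3742)/(u(-21) + (-70)**2) = (-1662 + 3742)/((-8 + 2*(-21)) + (-70)**2) = 2080/((-8 - 42) + 4900) = 2080/(-50 + 4900) = 2080/4850 = 2080*(1/4850) = 208/485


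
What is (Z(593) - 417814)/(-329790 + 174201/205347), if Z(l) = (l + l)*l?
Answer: -19541094316/22573737643 ≈ -0.86566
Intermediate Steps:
Z(l) = 2*l² (Z(l) = (2*l)*l = 2*l²)
(Z(593) - 417814)/(-329790 + 174201/205347) = (2*593² - 417814)/(-329790 + 174201/205347) = (2*351649 - 417814)/(-329790 + 174201*(1/205347)) = (703298 - 417814)/(-329790 + 58067/68449) = 285484/(-22573737643/68449) = 285484*(-68449/22573737643) = -19541094316/22573737643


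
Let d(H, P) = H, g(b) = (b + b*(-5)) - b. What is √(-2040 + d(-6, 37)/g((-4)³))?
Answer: 3*I*√362670/40 ≈ 45.167*I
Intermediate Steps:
g(b) = -5*b (g(b) = (b - 5*b) - b = -4*b - b = -5*b)
√(-2040 + d(-6, 37)/g((-4)³)) = √(-2040 - 6/((-5*(-4)³))) = √(-2040 - 6/((-5*(-64)))) = √(-2040 - 6/320) = √(-2040 - 6*1/320) = √(-2040 - 3/160) = √(-326403/160) = 3*I*√362670/40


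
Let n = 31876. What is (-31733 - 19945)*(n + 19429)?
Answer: -2651339790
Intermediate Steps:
(-31733 - 19945)*(n + 19429) = (-31733 - 19945)*(31876 + 19429) = -51678*51305 = -2651339790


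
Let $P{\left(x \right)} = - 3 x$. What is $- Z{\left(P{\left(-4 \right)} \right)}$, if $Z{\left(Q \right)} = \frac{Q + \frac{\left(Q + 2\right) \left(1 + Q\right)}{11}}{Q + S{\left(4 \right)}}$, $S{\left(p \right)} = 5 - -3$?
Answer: $- \frac{157}{110} \approx -1.4273$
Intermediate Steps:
$S{\left(p \right)} = 8$ ($S{\left(p \right)} = 5 + 3 = 8$)
$Z{\left(Q \right)} = \frac{Q + \frac{\left(1 + Q\right) \left(2 + Q\right)}{11}}{8 + Q}$ ($Z{\left(Q \right)} = \frac{Q + \frac{\left(Q + 2\right) \left(1 + Q\right)}{11}}{Q + 8} = \frac{Q + \left(2 + Q\right) \left(1 + Q\right) \frac{1}{11}}{8 + Q} = \frac{Q + \left(1 + Q\right) \left(2 + Q\right) \frac{1}{11}}{8 + Q} = \frac{Q + \frac{\left(1 + Q\right) \left(2 + Q\right)}{11}}{8 + Q}$)
$- Z{\left(P{\left(-4 \right)} \right)} = - \frac{2 + \left(\left(-3\right) \left(-4\right)\right)^{2} + 14 \left(\left(-3\right) \left(-4\right)\right)}{11 \left(8 - -12\right)} = - \frac{2 + 12^{2} + 14 \cdot 12}{11 \left(8 + 12\right)} = - \frac{2 + 144 + 168}{11 \cdot 20} = - \frac{314}{11 \cdot 20} = \left(-1\right) \frac{157}{110} = - \frac{157}{110}$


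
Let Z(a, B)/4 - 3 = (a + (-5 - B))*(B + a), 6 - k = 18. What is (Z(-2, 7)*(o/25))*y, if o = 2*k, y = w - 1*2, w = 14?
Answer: 77184/25 ≈ 3087.4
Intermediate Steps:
k = -12 (k = 6 - 1*18 = 6 - 18 = -12)
y = 12 (y = 14 - 1*2 = 14 - 2 = 12)
Z(a, B) = 12 + 4*(B + a)*(-5 + a - B) (Z(a, B) = 12 + 4*((a + (-5 - B))*(B + a)) = 12 + 4*((-5 + a - B)*(B + a)) = 12 + 4*((B + a)*(-5 + a - B)) = 12 + 4*(B + a)*(-5 + a - B))
o = -24 (o = 2*(-12) = -24)
(Z(-2, 7)*(o/25))*y = ((12 - 20*7 - 20*(-2) - 4*7² + 4*(-2)²)*(-24/25))*12 = ((12 - 140 + 40 - 4*49 + 4*4)*(-24*1/25))*12 = ((12 - 140 + 40 - 196 + 16)*(-24/25))*12 = -268*(-24/25)*12 = (6432/25)*12 = 77184/25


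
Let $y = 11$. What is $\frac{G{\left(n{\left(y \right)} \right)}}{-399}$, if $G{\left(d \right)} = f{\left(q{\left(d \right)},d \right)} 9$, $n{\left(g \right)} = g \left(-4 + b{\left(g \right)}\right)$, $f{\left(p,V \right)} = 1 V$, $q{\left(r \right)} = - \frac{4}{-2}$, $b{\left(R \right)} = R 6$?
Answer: $- \frac{2046}{133} \approx -15.383$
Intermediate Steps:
$b{\left(R \right)} = 6 R$
$q{\left(r \right)} = 2$ ($q{\left(r \right)} = \left(-4\right) \left(- \frac{1}{2}\right) = 2$)
$f{\left(p,V \right)} = V$
$n{\left(g \right)} = g \left(-4 + 6 g\right)$
$G{\left(d \right)} = 9 d$ ($G{\left(d \right)} = d 9 = 9 d$)
$\frac{G{\left(n{\left(y \right)} \right)}}{-399} = \frac{9 \cdot 2 \cdot 11 \left(-2 + 3 \cdot 11\right)}{-399} = 9 \cdot 2 \cdot 11 \left(-2 + 33\right) \left(- \frac{1}{399}\right) = 9 \cdot 2 \cdot 11 \cdot 31 \left(- \frac{1}{399}\right) = 9 \cdot 682 \left(- \frac{1}{399}\right) = 6138 \left(- \frac{1}{399}\right) = - \frac{2046}{133}$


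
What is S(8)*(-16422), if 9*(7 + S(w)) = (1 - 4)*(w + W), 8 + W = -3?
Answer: 98532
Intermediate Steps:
W = -11 (W = -8 - 3 = -11)
S(w) = -10/3 - w/3 (S(w) = -7 + ((1 - 4)*(w - 11))/9 = -7 + (-3*(-11 + w))/9 = -7 + (33 - 3*w)/9 = -7 + (11/3 - w/3) = -10/3 - w/3)
S(8)*(-16422) = (-10/3 - 1/3*8)*(-16422) = (-10/3 - 8/3)*(-16422) = -6*(-16422) = 98532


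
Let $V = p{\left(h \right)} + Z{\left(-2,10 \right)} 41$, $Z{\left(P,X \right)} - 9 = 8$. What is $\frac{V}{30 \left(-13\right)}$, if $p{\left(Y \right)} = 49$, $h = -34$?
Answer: $- \frac{373}{195} \approx -1.9128$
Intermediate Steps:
$Z{\left(P,X \right)} = 17$ ($Z{\left(P,X \right)} = 9 + 8 = 17$)
$V = 746$ ($V = 49 + 17 \cdot 41 = 49 + 697 = 746$)
$\frac{V}{30 \left(-13\right)} = \frac{746}{30 \left(-13\right)} = \frac{746}{-390} = 746 \left(- \frac{1}{390}\right) = - \frac{373}{195}$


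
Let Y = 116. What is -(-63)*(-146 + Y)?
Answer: -1890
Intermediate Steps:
-(-63)*(-146 + Y) = -(-63)*(-146 + 116) = -(-63)*(-30) = -1*1890 = -1890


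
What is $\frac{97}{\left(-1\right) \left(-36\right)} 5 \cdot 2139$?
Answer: $\frac{345805}{12} \approx 28817.0$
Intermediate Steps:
$\frac{97}{\left(-1\right) \left(-36\right)} 5 \cdot 2139 = \frac{97}{36} \cdot 10695 = \frac{345805}{12}$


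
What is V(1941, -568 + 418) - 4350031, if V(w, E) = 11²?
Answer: -4349910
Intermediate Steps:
V(w, E) = 121
V(1941, -568 + 418) - 4350031 = 121 - 4350031 = -4349910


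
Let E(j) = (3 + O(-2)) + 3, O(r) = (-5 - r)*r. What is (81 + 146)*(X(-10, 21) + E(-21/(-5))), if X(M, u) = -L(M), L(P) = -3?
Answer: 3405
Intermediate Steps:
O(r) = r*(-5 - r)
E(j) = 12 (E(j) = (3 - 1*(-2)*(5 - 2)) + 3 = (3 - 1*(-2)*3) + 3 = (3 + 6) + 3 = 9 + 3 = 12)
X(M, u) = 3 (X(M, u) = -1*(-3) = 3)
(81 + 146)*(X(-10, 21) + E(-21/(-5))) = (81 + 146)*(3 + 12) = 227*15 = 3405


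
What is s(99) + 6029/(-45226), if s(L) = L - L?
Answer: -6029/45226 ≈ -0.13331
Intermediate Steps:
s(L) = 0
s(99) + 6029/(-45226) = 0 + 6029/(-45226) = 0 + 6029*(-1/45226) = 0 - 6029/45226 = -6029/45226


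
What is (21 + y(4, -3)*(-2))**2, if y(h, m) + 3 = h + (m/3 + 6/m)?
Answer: 625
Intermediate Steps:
y(h, m) = -3 + h + 6/m + m/3 (y(h, m) = -3 + (h + (m/3 + 6/m)) = -3 + (h + (6/m + m/3)) = -3 + (h + 6/m + m/3) = -3 + h + 6/m + m/3)
(21 + y(4, -3)*(-2))**2 = (21 + (-3 + 4 + 6/(-3) + (1/3)*(-3))*(-2))**2 = (21 + (-3 + 4 + 6*(-1/3) - 1)*(-2))**2 = (21 + (-3 + 4 - 2 - 1)*(-2))**2 = (21 - 2*(-2))**2 = (21 + 4)**2 = 25**2 = 625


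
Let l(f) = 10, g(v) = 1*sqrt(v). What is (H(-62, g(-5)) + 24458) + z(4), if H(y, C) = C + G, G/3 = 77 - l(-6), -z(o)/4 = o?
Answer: 24643 + I*sqrt(5) ≈ 24643.0 + 2.2361*I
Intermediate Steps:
z(o) = -4*o
g(v) = sqrt(v)
G = 201 (G = 3*(77 - 1*10) = 3*(77 - 10) = 3*67 = 201)
H(y, C) = 201 + C (H(y, C) = C + 201 = 201 + C)
(H(-62, g(-5)) + 24458) + z(4) = ((201 + sqrt(-5)) + 24458) - 4*4 = ((201 + I*sqrt(5)) + 24458) - 16 = (24659 + I*sqrt(5)) - 16 = 24643 + I*sqrt(5)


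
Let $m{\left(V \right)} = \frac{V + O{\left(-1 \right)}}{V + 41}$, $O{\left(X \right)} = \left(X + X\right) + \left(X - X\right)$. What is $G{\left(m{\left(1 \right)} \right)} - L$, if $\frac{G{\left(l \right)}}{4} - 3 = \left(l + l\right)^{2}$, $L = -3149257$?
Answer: $\frac{1388827633}{441} \approx 3.1493 \cdot 10^{6}$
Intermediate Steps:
$O{\left(X \right)} = 2 X$ ($O{\left(X \right)} = 2 X + 0 = 2 X$)
$m{\left(V \right)} = \frac{-2 + V}{41 + V}$ ($m{\left(V \right)} = \frac{V + 2 \left(-1\right)}{V + 41} = \frac{V - 2}{41 + V} = \frac{-2 + V}{41 + V}$)
$G{\left(l \right)} = 12 + 16 l^{2}$ ($G{\left(l \right)} = 12 + 4 \left(l + l\right)^{2} = 12 + 4 \left(2 l\right)^{2} = 12 + 4 \cdot 4 l^{2} = 12 + 16 l^{2}$)
$G{\left(m{\left(1 \right)} \right)} - L = \left(12 + 16 \left(\frac{-2 + 1}{41 + 1}\right)^{2}\right) - -3149257 = \left(12 + 16 \left(\frac{1}{42} \left(-1\right)\right)^{2}\right) + 3149257 = \left(12 + 16 \left(- \frac{1}{42}\right)^{2}\right) + 3149257 = \left(12 + 16 \cdot \frac{1}{1764}\right) + 3149257 = \left(12 + \frac{4}{441}\right) + 3149257 = \frac{5296}{441} + 3149257 = \frac{1388827633}{441}$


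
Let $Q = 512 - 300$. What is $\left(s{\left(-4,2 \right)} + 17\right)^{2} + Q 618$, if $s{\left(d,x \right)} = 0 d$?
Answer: $131305$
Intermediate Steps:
$s{\left(d,x \right)} = 0$
$Q = 212$
$\left(s{\left(-4,2 \right)} + 17\right)^{2} + Q 618 = \left(0 + 17\right)^{2} + 212 \cdot 618 = 17^{2} + 131016 = 289 + 131016 = 131305$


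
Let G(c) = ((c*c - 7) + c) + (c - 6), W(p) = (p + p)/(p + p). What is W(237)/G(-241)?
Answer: 1/57586 ≈ 1.7365e-5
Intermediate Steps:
W(p) = 1 (W(p) = (2*p)/((2*p)) = (2*p)*(1/(2*p)) = 1)
G(c) = -13 + c² + 2*c (G(c) = ((c² - 7) + c) + (-6 + c) = ((-7 + c²) + c) + (-6 + c) = (-7 + c + c²) + (-6 + c) = -13 + c² + 2*c)
W(237)/G(-241) = 1/(-13 + (-241)² + 2*(-241)) = 1/(-13 + 58081 - 482) = 1/57586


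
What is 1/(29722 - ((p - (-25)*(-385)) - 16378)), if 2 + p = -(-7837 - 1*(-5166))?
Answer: 1/53056 ≈ 1.8848e-5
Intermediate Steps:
p = 2669 (p = -2 - (-7837 - 1*(-5166)) = -2 - (-7837 + 5166) = -2 - 1*(-2671) = -2 + 2671 = 2669)
1/(29722 - ((p - (-25)*(-385)) - 16378)) = 1/(29722 - ((2669 - (-25)*(-385)) - 16378)) = 1/(29722 - ((2669 - 25*385) - 16378)) = 1/(29722 - ((2669 - 9625) - 16378)) = 1/(29722 - (-6956 - 16378)) = 1/(29722 - 1*(-23334)) = 1/(29722 + 23334) = 1/53056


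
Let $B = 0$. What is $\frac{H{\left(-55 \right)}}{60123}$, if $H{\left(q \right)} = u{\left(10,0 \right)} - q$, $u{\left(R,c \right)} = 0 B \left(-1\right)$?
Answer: $\frac{55}{60123} \approx 0.00091479$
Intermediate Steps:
$u{\left(R,c \right)} = 0$ ($u{\left(R,c \right)} = 0 \cdot 0 \left(-1\right) = 0 \left(-1\right) = 0$)
$H{\left(q \right)} = - q$ ($H{\left(q \right)} = 0 - q = - q$)
$\frac{H{\left(-55 \right)}}{60123} = \frac{\left(-1\right) \left(-55\right)}{60123} = 55 \cdot \frac{1}{60123} = \frac{55}{60123}$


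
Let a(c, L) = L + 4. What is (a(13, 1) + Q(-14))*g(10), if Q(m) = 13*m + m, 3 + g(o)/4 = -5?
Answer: 6112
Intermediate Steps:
g(o) = -32 (g(o) = -12 + 4*(-5) = -12 - 20 = -32)
a(c, L) = 4 + L
Q(m) = 14*m
(a(13, 1) + Q(-14))*g(10) = ((4 + 1) + 14*(-14))*(-32) = (5 - 196)*(-32) = -191*(-32) = 6112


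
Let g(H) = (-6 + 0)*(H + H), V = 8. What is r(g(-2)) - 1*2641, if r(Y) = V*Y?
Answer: -2449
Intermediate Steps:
g(H) = -12*H
r(Y) = 8*Y
r(g(-2)) - 1*2641 = 8*(-12*(-2)) - 1*2641 = 8*24 - 2641 = 192 - 2641 = -2449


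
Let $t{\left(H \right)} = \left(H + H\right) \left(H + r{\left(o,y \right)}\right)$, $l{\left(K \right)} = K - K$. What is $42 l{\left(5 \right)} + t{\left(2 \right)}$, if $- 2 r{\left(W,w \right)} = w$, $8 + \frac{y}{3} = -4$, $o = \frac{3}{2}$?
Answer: $80$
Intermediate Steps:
$o = \frac{3}{2}$ ($o = 3 \cdot \frac{1}{2} = \frac{3}{2} \approx 1.5$)
$y = -36$ ($y = -24 + 3 \left(-4\right) = -24 - 12 = -36$)
$r{\left(W,w \right)} = - \frac{w}{2}$
$l{\left(K \right)} = 0$
$t{\left(H \right)} = 2 H \left(18 + H\right)$ ($t{\left(H \right)} = \left(H + H\right) \left(H - -18\right) = 2 H \left(H + 18\right) = 2 H \left(18 + H\right)$)
$42 l{\left(5 \right)} + t{\left(2 \right)} = 42 \cdot 0 + 2 \cdot 2 \left(18 + 2\right) = 0 + 2 \cdot 2 \cdot 20 = 0 + 80 = 80$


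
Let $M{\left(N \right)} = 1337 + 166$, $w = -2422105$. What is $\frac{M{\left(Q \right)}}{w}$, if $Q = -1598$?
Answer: $- \frac{1503}{2422105} \approx -0.00062053$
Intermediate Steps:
$M{\left(N \right)} = 1503$
$\frac{M{\left(Q \right)}}{w} = \frac{1503}{-2422105} = 1503 \left(- \frac{1}{2422105}\right) = - \frac{1503}{2422105}$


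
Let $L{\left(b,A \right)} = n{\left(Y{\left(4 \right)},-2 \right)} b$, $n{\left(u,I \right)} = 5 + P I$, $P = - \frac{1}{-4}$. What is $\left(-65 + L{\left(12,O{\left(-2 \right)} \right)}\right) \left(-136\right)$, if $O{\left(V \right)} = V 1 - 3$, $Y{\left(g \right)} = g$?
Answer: $1496$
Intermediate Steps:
$P = \frac{1}{4}$ ($P = \left(-1\right) \left(- \frac{1}{4}\right) = \frac{1}{4} \approx 0.25$)
$n{\left(u,I \right)} = 5 + \frac{I}{4}$
$O{\left(V \right)} = -3 + V$ ($O{\left(V \right)} = V - 3 = -3 + V$)
$L{\left(b,A \right)} = \frac{9 b}{2}$ ($L{\left(b,A \right)} = \left(5 + \frac{1}{4} \left(-2\right)\right) b = \left(5 - \frac{1}{2}\right) b = \frac{9 b}{2}$)
$\left(-65 + L{\left(12,O{\left(-2 \right)} \right)}\right) \left(-136\right) = \left(-65 + \frac{9}{2} \cdot 12\right) \left(-136\right) = \left(-65 + 54\right) \left(-136\right) = \left(-11\right) \left(-136\right) = 1496$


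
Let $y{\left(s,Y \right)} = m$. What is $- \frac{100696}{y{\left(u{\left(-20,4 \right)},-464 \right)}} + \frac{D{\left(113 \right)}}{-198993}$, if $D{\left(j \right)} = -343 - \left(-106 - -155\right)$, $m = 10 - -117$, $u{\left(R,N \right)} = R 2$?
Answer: $- \frac{20037749344}{25272111} \approx -792.88$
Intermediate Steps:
$u{\left(R,N \right)} = 2 R$
$m = 127$ ($m = 10 + 117 = 127$)
$y{\left(s,Y \right)} = 127$
$D{\left(j \right)} = -392$ ($D{\left(j \right)} = -343 - \left(-106 + 155\right) = -343 - 49 = -392$)
$- \frac{100696}{y{\left(u{\left(-20,4 \right)},-464 \right)}} + \frac{D{\left(113 \right)}}{-198993} = - \frac{100696}{127} - \frac{392}{-198993} = \left(-100696\right) \frac{1}{127} - - \frac{392}{198993} = - \frac{100696}{127} + \frac{392}{198993} = - \frac{20037749344}{25272111}$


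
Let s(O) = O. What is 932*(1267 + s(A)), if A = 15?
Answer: 1194824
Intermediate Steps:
932*(1267 + s(A)) = 932*(1267 + 15) = 932*1282 = 1194824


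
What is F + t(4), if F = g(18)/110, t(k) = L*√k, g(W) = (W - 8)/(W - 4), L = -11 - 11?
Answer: -6775/154 ≈ -43.994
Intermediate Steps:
L = -22
g(W) = (-8 + W)/(-4 + W)
t(k) = -22*√k
F = 1/154 (F = ((-8 + 18)/(-4 + 18))/110 = (10/14)*(1/110) = ((1/14)*10)*(1/110) = (5/7)*(1/110) = 1/154 ≈ 0.0064935)
F + t(4) = 1/154 - 22*√4 = 1/154 - 22*2 = 1/154 - 44 = -6775/154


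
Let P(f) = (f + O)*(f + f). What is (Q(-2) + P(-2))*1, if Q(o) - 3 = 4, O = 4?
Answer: -1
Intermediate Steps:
Q(o) = 7 (Q(o) = 3 + 4 = 7)
P(f) = 2*f*(4 + f) (P(f) = (f + 4)*(f + f) = (4 + f)*(2*f) = 2*f*(4 + f))
(Q(-2) + P(-2))*1 = (7 + 2*(-2)*(4 - 2))*1 = (7 + 2*(-2)*2)*1 = (7 - 8)*1 = -1*1 = -1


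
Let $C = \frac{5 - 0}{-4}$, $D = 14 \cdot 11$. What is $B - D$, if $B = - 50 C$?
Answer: $- \frac{183}{2} \approx -91.5$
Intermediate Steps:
$D = 154$
$C = - \frac{5}{4}$ ($C = \left(5 + 0\right) \left(- \frac{1}{4}\right) = 5 \left(- \frac{1}{4}\right) = - \frac{5}{4} \approx -1.25$)
$B = \frac{125}{2}$ ($B = \left(-50\right) \left(- \frac{5}{4}\right) = \frac{125}{2} \approx 62.5$)
$B - D = \frac{125}{2} - 154 = - \frac{183}{2}$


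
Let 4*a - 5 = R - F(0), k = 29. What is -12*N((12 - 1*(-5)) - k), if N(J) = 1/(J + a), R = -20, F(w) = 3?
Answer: 8/11 ≈ 0.72727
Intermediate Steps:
a = -9/2 (a = 5/4 + (-20 - 1*3)/4 = 5/4 + (-20 - 3)/4 = 5/4 + (1/4)*(-23) = 5/4 - 23/4 = -9/2 ≈ -4.5000)
N(J) = 1/(-9/2 + J) (N(J) = 1/(J - 9/2) = 1/(-9/2 + J))
-12*N((12 - 1*(-5)) - k) = -24/(-9 + 2*((12 - 1*(-5)) - 1*29)) = -24/(-9 + 2*((12 + 5) - 29)) = -24/(-9 + 2*(17 - 29)) = -24/(-9 + 2*(-12)) = -24/(-9 - 24) = -24/(-33) = -24*(-1)/33 = -12*(-2/33) = 8/11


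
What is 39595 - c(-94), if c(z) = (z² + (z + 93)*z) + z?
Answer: 30759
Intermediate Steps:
c(z) = z + z² + z*(93 + z) (c(z) = (z² + (93 + z)*z) + z = (z² + z*(93 + z)) + z = z + z² + z*(93 + z))
39595 - c(-94) = 39595 - 2*(-94)*(47 - 94) = 39595 - 2*(-94)*(-47) = 39595 - 1*8836 = 39595 - 8836 = 30759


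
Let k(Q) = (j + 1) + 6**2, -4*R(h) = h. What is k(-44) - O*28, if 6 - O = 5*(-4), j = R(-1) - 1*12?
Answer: -2811/4 ≈ -702.75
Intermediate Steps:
R(h) = -h/4
j = -47/4 (j = -1/4*(-1) - 1*12 = 1/4 - 12 = -47/4 ≈ -11.750)
O = 26 (O = 6 - 5*(-4) = 6 - 1*(-20) = 6 + 20 = 26)
k(Q) = 101/4 (k(Q) = (-47/4 + 1) + 6**2 = -43/4 + 36 = 101/4)
k(-44) - O*28 = 101/4 - 26*28 = 101/4 - 1*728 = 101/4 - 728 = -2811/4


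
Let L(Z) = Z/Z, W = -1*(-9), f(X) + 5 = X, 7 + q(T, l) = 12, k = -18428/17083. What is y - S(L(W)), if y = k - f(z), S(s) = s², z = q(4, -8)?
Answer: -35511/17083 ≈ -2.0787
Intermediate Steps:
k = -18428/17083 (k = -18428*1/17083 = -18428/17083 ≈ -1.0787)
q(T, l) = 5 (q(T, l) = -7 + 12 = 5)
z = 5
f(X) = -5 + X
W = 9
L(Z) = 1
y = -18428/17083 (y = -18428/17083 - (-5 + 5) = -18428/17083 - 1*0 = -18428/17083 + 0 = -18428/17083 ≈ -1.0787)
y - S(L(W)) = -18428/17083 - 1*1² = -18428/17083 - 1*1 = -18428/17083 - 1 = -35511/17083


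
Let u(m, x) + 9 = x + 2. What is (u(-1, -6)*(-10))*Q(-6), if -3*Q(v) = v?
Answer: 260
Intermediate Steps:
Q(v) = -v/3
u(m, x) = -7 + x (u(m, x) = -9 + (x + 2) = -9 + (2 + x) = -7 + x)
(u(-1, -6)*(-10))*Q(-6) = ((-7 - 6)*(-10))*(-⅓*(-6)) = -13*(-10)*2 = 130*2 = 260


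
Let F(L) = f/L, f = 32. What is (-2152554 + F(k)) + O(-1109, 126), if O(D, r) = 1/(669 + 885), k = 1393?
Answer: -665668706981/309246 ≈ -2.1526e+6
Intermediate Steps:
F(L) = 32/L
O(D, r) = 1/1554
(-2152554 + F(k)) + O(-1109, 126) = (-2152554 + 32/1393) + 1/1554 = -2998507690/1393 + 1/1554 = -665668706981/309246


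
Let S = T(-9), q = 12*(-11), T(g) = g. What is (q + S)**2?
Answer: 19881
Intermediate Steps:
q = -132
S = -9
(q + S)**2 = (-132 - 9)**2 = (-141)**2 = 19881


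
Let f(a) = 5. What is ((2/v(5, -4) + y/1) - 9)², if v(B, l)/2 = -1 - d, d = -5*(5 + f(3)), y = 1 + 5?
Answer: 21316/2401 ≈ 8.8780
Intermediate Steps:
y = 6
d = -50 (d = -5*(5 + 5) = -5*10 = -50)
v(B, l) = 98 (v(B, l) = 2*(-1 - 1*(-50)) = 2*(-1 + 50) = 2*49 = 98)
((2/v(5, -4) + y/1) - 9)² = ((2/98 + 6/1) - 9)² = ((2*(1/98) + 6*1) - 9)² = ((1/49 + 6) - 9)² = (295/49 - 9)² = (-146/49)² = 21316/2401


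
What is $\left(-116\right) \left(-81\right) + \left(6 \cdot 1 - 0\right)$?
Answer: $9402$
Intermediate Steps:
$\left(-116\right) \left(-81\right) + \left(6 \cdot 1 - 0\right) = 9396 + \left(6 + 0\right) = 9396 + 6 = 9402$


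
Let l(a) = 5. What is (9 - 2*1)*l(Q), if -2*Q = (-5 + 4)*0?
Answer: 35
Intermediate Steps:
Q = 0 (Q = -(-5 + 4)*0/2 = -(-1)*0/2 = -½*0 = 0)
(9 - 2*1)*l(Q) = (9 - 2*1)*5 = (9 - 2)*5 = 7*5 = 35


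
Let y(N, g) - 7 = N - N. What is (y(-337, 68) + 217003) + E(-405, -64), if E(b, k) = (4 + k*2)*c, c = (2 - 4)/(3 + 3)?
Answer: 651154/3 ≈ 2.1705e+5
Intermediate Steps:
c = -1/3 (c = -2/6 = -2*1/6 = -1/3 ≈ -0.33333)
y(N, g) = 7 (y(N, g) = 7 + (N - N) = 7 + 0 = 7)
E(b, k) = -4/3 - 2*k/3 (E(b, k) = (4 + k*2)*(-1/3) = (4 + 2*k)*(-1/3) = -4/3 - 2*k/3)
(y(-337, 68) + 217003) + E(-405, -64) = (7 + 217003) + (-4/3 - 2/3*(-64)) = 217010 + (-4/3 + 128/3) = 217010 + 124/3 = 651154/3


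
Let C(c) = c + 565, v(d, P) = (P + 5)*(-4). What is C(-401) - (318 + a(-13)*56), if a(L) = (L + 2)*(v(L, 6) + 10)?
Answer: -21098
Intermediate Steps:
v(d, P) = -20 - 4*P (v(d, P) = (5 + P)*(-4) = -20 - 4*P)
a(L) = -68 - 34*L (a(L) = (L + 2)*((-20 - 4*6) + 10) = (2 + L)*((-20 - 24) + 10) = (2 + L)*(-44 + 10) = (2 + L)*(-34) = -68 - 34*L)
C(c) = 565 + c
C(-401) - (318 + a(-13)*56) = (565 - 401) - (318 + (-68 - 34*(-13))*56) = 164 - (318 + (-68 + 442)*56) = 164 - (318 + 374*56) = 164 - (318 + 20944) = 164 - 1*21262 = 164 - 21262 = -21098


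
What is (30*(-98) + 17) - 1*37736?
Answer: -40659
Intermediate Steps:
(30*(-98) + 17) - 1*37736 = (-2940 + 17) - 37736 = -2923 - 37736 = -40659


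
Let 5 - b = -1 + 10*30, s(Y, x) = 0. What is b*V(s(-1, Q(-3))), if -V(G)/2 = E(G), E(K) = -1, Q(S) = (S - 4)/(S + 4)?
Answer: -588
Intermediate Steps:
Q(S) = (-4 + S)/(4 + S)
V(G) = 2 (V(G) = -2*(-1) = 2)
b = -294 (b = 5 - (-1 + 10*30) = 5 - (-1 + 300) = 5 - 1*299 = 5 - 299 = -294)
b*V(s(-1, Q(-3))) = -294*2 = -588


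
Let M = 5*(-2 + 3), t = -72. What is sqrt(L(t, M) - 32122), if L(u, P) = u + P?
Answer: I*sqrt(32189) ≈ 179.41*I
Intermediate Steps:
M = 5 (M = 5*1 = 5)
L(u, P) = P + u
sqrt(L(t, M) - 32122) = sqrt((5 - 72) - 32122) = sqrt(-67 - 32122) = sqrt(-32189) = I*sqrt(32189)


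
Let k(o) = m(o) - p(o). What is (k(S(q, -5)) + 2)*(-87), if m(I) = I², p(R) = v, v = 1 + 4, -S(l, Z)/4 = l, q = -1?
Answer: -1131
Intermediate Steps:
S(l, Z) = -4*l
v = 5
p(R) = 5
k(o) = -5 + o² (k(o) = o² - 1*5 = o² - 5 = -5 + o²)
(k(S(q, -5)) + 2)*(-87) = ((-5 + (-4*(-1))²) + 2)*(-87) = ((-5 + 4²) + 2)*(-87) = ((-5 + 16) + 2)*(-87) = (11 + 2)*(-87) = 13*(-87) = -1131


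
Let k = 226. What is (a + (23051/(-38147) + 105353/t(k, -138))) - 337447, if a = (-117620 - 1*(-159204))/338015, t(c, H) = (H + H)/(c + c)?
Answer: -12263054715643009/24046049085 ≈ -5.0998e+5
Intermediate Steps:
t(c, H) = H/c (t(c, H) = (2*H)/((2*c)) = (2*H)*(1/(2*c)) = H/c)
a = 41584/338015 (a = (-117620 + 159204)*(1/338015) = 41584*(1/338015) = 41584/338015 ≈ 0.12302)
(a + (23051/(-38147) + 105353/t(k, -138))) - 337447 = (41584/338015 + (23051/(-38147) + 105353/((-138/226)))) - 337447 = (41584/338015 + (23051*(-1/38147) + 105353/((-138*1/226)))) - 337447 = (41584/338015 + (-623/1031 + 105353/(-69/113))) - 337447 = (41584/338015 + (-623/1031 + 105353*(-113/69))) - 337447 = (41584/338015 + (-623/1031 - 11904889/69)) - 337447 = (41584/338015 - 12273983546/71139) - 337447 = -4148787590057014/24046049085 - 337447 = -12263054715643009/24046049085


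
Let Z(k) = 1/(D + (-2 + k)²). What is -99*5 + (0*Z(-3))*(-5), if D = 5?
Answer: -495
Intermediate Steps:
Z(k) = 1/(5 + (-2 + k)²)
-99*5 + (0*Z(-3))*(-5) = -99*5 + (0/(5 + (-2 - 3)²))*(-5) = -495 + (0/(5 + (-5)²))*(-5) = -495 + (0/(5 + 25))*(-5) = -495 + (0/30)*(-5) = -495 + (0*(1/30))*(-5) = -495 + 0*(-5) = -495 + 0 = -495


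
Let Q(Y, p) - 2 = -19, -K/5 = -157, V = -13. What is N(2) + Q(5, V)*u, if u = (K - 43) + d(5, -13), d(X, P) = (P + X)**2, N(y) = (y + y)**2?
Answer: -13686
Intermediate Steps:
K = 785 (K = -5*(-157) = 785)
Q(Y, p) = -17 (Q(Y, p) = 2 - 19 = -17)
N(y) = 4*y**2 (N(y) = (2*y)**2 = 4*y**2)
u = 806 (u = (785 - 43) + (-13 + 5)**2 = 742 + (-8)**2 = 742 + 64 = 806)
N(2) + Q(5, V)*u = 4*2**2 - 17*806 = 4*4 - 13702 = 16 - 13702 = -13686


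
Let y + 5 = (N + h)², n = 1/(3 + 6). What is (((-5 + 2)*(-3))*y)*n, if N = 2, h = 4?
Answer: 31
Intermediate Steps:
n = ⅑ (n = 1/9 = ⅑ ≈ 0.11111)
y = 31 (y = -5 + (2 + 4)² = -5 + 6² = -5 + 36 = 31)
(((-5 + 2)*(-3))*y)*n = (((-5 + 2)*(-3))*31)*(⅑) = (-3*(-3)*31)*(⅑) = (9*31)*(⅑) = 279*(⅑) = 31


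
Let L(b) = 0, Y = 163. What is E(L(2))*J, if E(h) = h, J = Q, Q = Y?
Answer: 0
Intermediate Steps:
Q = 163
J = 163
E(L(2))*J = 0*163 = 0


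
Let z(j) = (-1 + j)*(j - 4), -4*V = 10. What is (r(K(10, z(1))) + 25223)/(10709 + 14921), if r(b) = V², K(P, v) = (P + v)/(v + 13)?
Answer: 100917/102520 ≈ 0.98436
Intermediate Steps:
V = -5/2 (V = -¼*10 = -5/2 ≈ -2.5000)
z(j) = (-1 + j)*(-4 + j)
K(P, v) = (P + v)/(13 + v)
r(b) = 25/4 (r(b) = (-5/2)² = 25/4)
(r(K(10, z(1))) + 25223)/(10709 + 14921) = (25/4 + 25223)/(10709 + 14921) = (100917/4)/25630 = (100917/4)*(1/25630) = 100917/102520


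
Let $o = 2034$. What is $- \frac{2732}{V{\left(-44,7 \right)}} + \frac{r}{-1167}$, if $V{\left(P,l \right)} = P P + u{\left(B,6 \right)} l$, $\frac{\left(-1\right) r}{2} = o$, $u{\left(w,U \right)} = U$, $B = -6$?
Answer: $\frac{809710}{384721} \approx 2.1047$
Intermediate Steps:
$r = -4068$ ($r = \left(-2\right) 2034 = -4068$)
$V{\left(P,l \right)} = P^{2} + 6 l$ ($V{\left(P,l \right)} = P P + 6 l = P^{2} + 6 l$)
$- \frac{2732}{V{\left(-44,7 \right)}} + \frac{r}{-1167} = - \frac{2732}{\left(-44\right)^{2} + 6 \cdot 7} - \frac{4068}{-1167} = - \frac{2732}{1936 + 42} - - \frac{1356}{389} = - \frac{2732}{1978} + \frac{1356}{389} = \left(-2732\right) \frac{1}{1978} + \frac{1356}{389} = - \frac{1366}{989} + \frac{1356}{389} = \frac{809710}{384721}$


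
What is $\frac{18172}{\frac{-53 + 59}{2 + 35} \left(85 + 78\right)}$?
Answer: $\frac{336182}{489} \approx 687.49$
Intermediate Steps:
$\frac{18172}{\frac{-53 + 59}{2 + 35} \left(85 + 78\right)} = \frac{18172}{\frac{6}{37} \cdot 163} = \frac{18172}{\frac{978}{37}} = 18172 \cdot \frac{37}{978} = \frac{336182}{489}$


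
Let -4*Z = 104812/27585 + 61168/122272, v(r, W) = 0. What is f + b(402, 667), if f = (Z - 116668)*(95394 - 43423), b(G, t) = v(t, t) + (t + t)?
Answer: -5112775757275430309/843218280 ≈ -6.0634e+9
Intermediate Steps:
Z = -906430759/843218280 (Z = -(104812/27585 + 61168/122272)/4 = -(104812*(1/27585) + 61168*(1/122272))/4 = -(104812/27585 + 3823/7642)/4 = -¼*906430759/210804570 = -906430759/843218280 ≈ -1.0750)
b(G, t) = 2*t (b(G, t) = 0 + (t + t) = 0 + 2*t = 2*t)
f = -5112776882128615829/843218280 (f = (-906430759/843218280 - 116668)*(95394 - 43423) = -98377496721799/843218280*51971 = -5112776882128615829/843218280 ≈ -6.0634e+9)
f + b(402, 667) = -5112776882128615829/843218280 + 2*667 = -5112776882128615829/843218280 + 1334 = -5112775757275430309/843218280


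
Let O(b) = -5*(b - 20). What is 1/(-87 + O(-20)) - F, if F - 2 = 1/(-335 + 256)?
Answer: -17662/8927 ≈ -1.9785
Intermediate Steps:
F = 157/79 (F = 2 + 1/(-335 + 256) = 2 + 1/(-79) = 2 - 1/79 = 157/79 ≈ 1.9873)
O(b) = 100 - 5*b (O(b) = -5*(-20 + b) = 100 - 5*b)
1/(-87 + O(-20)) - F = 1/(-87 + (100 - 5*(-20))) - 1*157/79 = 1/(-87 + (100 + 100)) - 157/79 = 1/(-87 + 200) - 157/79 = 1/113 - 157/79 = -17662/8927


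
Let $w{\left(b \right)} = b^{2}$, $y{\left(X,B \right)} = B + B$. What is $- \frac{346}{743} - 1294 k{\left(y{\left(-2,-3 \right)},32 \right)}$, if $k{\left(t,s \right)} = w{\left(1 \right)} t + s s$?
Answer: $- \frac{978748302}{743} \approx -1.3173 \cdot 10^{6}$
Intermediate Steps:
$y{\left(X,B \right)} = 2 B$
$k{\left(t,s \right)} = t + s^{2}$ ($k{\left(t,s \right)} = 1^{2} t + s s = 1 t + s^{2} = t + s^{2}$)
$- \frac{346}{743} - 1294 k{\left(y{\left(-2,-3 \right)},32 \right)} = - \frac{346}{743} - 1294 \left(2 \left(-3\right) + 32^{2}\right) = \left(-346\right) \frac{1}{743} - 1294 \left(-6 + 1024\right) = - \frac{346}{743} - 1317292 = - \frac{978748302}{743}$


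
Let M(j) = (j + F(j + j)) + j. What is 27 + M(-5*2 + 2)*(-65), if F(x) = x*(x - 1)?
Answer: -16613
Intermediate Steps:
F(x) = x*(-1 + x)
M(j) = 2*j + 2*j*(-1 + 2*j) (M(j) = (j + (j + j)*(-1 + (j + j))) + j = (j + (2*j)*(-1 + 2*j)) + j = (j + 2*j*(-1 + 2*j)) + j = 2*j + 2*j*(-1 + 2*j))
27 + M(-5*2 + 2)*(-65) = 27 + (4*(-5*2 + 2)²)*(-65) = 27 + (4*(-10 + 2)²)*(-65) = 27 + (4*(-8)²)*(-65) = 27 + (4*64)*(-65) = 27 + 256*(-65) = 27 - 16640 = -16613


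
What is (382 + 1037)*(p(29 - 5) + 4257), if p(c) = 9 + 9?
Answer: 6066225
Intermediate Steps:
p(c) = 18
(382 + 1037)*(p(29 - 5) + 4257) = (382 + 1037)*(18 + 4257) = 1419*4275 = 6066225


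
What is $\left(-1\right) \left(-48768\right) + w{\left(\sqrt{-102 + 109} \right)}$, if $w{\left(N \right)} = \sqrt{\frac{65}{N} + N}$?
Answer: $48768 + \frac{6 \sqrt{2} \cdot 7^{\frac{3}{4}}}{7} \approx 48773.0$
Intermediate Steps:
$w{\left(N \right)} = \sqrt{N + \frac{65}{N}}$
$\left(-1\right) \left(-48768\right) + w{\left(\sqrt{-102 + 109} \right)} = \left(-1\right) \left(-48768\right) + \sqrt{\sqrt{-102 + 109} + \frac{65}{\sqrt{-102 + 109}}} = 48768 + \sqrt{\sqrt{7} + \frac{65}{\sqrt{7}}} = 48768 + \sqrt{\sqrt{7} + 65 \frac{\sqrt{7}}{7}} = 48768 + \sqrt{\sqrt{7} + \frac{65 \sqrt{7}}{7}} = 48768 + \sqrt{\frac{72 \sqrt{7}}{7}} = 48768 + \frac{6 \cdot 7^{\frac{3}{4}} \cdot 7 \sqrt{2}}{49}$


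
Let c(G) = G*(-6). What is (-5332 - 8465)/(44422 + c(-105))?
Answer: -1971/6436 ≈ -0.30625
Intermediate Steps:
c(G) = -6*G
(-5332 - 8465)/(44422 + c(-105)) = (-5332 - 8465)/(44422 - 6*(-105)) = -13797/(44422 + 630) = -13797/45052 = -13797*1/45052 = -1971/6436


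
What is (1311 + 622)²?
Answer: 3736489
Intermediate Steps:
(1311 + 622)² = 1933² = 3736489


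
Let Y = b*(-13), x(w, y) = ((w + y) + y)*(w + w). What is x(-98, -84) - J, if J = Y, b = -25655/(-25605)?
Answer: 267055159/5121 ≈ 52149.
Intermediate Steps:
b = 5131/5121 (b = -25655*(-1/25605) = 5131/5121 ≈ 1.0020)
x(w, y) = 2*w*(w + 2*y) (x(w, y) = (w + 2*y)*(2*w) = 2*w*(w + 2*y))
Y = -66703/5121 (Y = (5131/5121)*(-13) = -66703/5121 ≈ -13.025)
J = -66703/5121 ≈ -13.025
x(-98, -84) - J = 2*(-98)*(-98 + 2*(-84)) - 1*(-66703/5121) = 2*(-98)*(-98 - 168) + 66703/5121 = 2*(-98)*(-266) + 66703/5121 = 52136 + 66703/5121 = 267055159/5121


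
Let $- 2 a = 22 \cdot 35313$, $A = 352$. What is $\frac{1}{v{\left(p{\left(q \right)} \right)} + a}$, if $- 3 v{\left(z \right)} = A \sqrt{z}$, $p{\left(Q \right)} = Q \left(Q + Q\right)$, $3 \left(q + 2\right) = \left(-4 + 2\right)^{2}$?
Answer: $- \frac{2860353}{1111084010267} + \frac{576 \sqrt{2}}{1111084010267} \approx -2.5736 \cdot 10^{-6}$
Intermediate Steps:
$a = -388443$ ($a = - \frac{22 \cdot 35313}{2} = \left(- \frac{1}{2}\right) 776886 = -388443$)
$q = - \frac{2}{3}$ ($q = -2 + \frac{\left(-4 + 2\right)^{2}}{3} = -2 + \frac{\left(-2\right)^{2}}{3} = -2 + \frac{1}{3} \cdot 4 = -2 + \frac{4}{3} = - \frac{2}{3} \approx -0.66667$)
$p{\left(Q \right)} = 2 Q^{2}$ ($p{\left(Q \right)} = Q 2 Q = 2 Q^{2}$)
$v{\left(z \right)} = - \frac{352 \sqrt{z}}{3}$
$\frac{1}{v{\left(p{\left(q \right)} \right)} + a} = \frac{1}{- \frac{352 \sqrt{2 \left(- \frac{2}{3}\right)^{2}}}{3} - 388443} = \frac{1}{- \frac{352 \sqrt{2 \cdot \frac{4}{9}}}{3} - 388443} = \frac{1}{- \frac{352 \sqrt{\frac{8}{9}}}{3} - 388443} = \frac{1}{- \frac{352 \frac{2 \sqrt{2}}{3}}{3} - 388443} = \frac{1}{- \frac{704 \sqrt{2}}{9} - 388443} = \frac{1}{-388443 - \frac{704 \sqrt{2}}{9}}$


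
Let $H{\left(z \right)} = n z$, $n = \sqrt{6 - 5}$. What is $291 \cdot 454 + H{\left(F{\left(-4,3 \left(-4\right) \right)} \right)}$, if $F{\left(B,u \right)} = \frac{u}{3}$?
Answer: $132110$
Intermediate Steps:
$F{\left(B,u \right)} = \frac{u}{3}$ ($F{\left(B,u \right)} = u \frac{1}{3} = \frac{u}{3}$)
$n = 1$ ($n = \sqrt{1} = 1$)
$H{\left(z \right)} = z$ ($H{\left(z \right)} = 1 z = z$)
$291 \cdot 454 + H{\left(F{\left(-4,3 \left(-4\right) \right)} \right)} = 291 \cdot 454 + \frac{3 \left(-4\right)}{3} = 132114 + \frac{1}{3} \left(-12\right) = 132114 - 4 = 132110$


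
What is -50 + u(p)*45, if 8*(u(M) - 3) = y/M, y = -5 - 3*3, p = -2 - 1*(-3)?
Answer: 25/4 ≈ 6.2500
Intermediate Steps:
p = 1 (p = -2 + 3 = 1)
y = -14 (y = -5 - 9 = -14)
u(M) = 3 - 7/(4*M) (u(M) = 3 + (-14/M)/8 = 3 - 7/(4*M))
-50 + u(p)*45 = -50 + (3 - 7/4/1)*45 = -50 + (3 - 7/4*1)*45 = -50 + (3 - 7/4)*45 = -50 + (5/4)*45 = -50 + 225/4 = 25/4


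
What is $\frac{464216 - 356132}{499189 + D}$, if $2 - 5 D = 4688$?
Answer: $\frac{540420}{2491259} \approx 0.21693$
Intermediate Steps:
$D = - \frac{4686}{5}$ ($D = \frac{2}{5} - \frac{4688}{5} = - \frac{4686}{5} \approx -937.2$)
$\frac{464216 - 356132}{499189 + D} = \frac{464216 - 356132}{499189 - \frac{4686}{5}} = \frac{108084}{\frac{2491259}{5}} = 108084 \cdot \frac{5}{2491259} = \frac{540420}{2491259}$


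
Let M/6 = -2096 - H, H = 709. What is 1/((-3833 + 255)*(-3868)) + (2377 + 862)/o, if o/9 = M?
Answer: -22413324893/1048149982440 ≈ -0.021384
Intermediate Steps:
M = -16830 (M = 6*(-2096 - 1*709) = 6*(-2096 - 709) = 6*(-2805) = -16830)
o = -151470 (o = 9*(-16830) = -151470)
1/((-3833 + 255)*(-3868)) + (2377 + 862)/o = 1/((-3833 + 255)*(-3868)) + (2377 + 862)/(-151470) = -1/3868/(-3578) + 3239*(-1/151470) = -1/3578*(-1/3868) - 3239/151470 = 1/13839704 - 3239/151470 = -22413324893/1048149982440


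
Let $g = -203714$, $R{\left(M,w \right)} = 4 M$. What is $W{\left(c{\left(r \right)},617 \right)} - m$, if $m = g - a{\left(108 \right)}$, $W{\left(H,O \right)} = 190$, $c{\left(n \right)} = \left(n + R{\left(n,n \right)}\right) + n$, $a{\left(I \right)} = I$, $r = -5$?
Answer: $204012$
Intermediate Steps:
$c{\left(n \right)} = 6 n$ ($c{\left(n \right)} = \left(n + 4 n\right) + n = 5 n + n = 6 n$)
$m = -203822$ ($m = -203714 - 108 = -203822$)
$W{\left(c{\left(r \right)},617 \right)} - m = 190 - -203822 = 190 + 203822 = 204012$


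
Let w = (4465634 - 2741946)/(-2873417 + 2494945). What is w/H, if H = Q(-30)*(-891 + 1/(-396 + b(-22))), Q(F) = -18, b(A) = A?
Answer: -45031349/158577449859 ≈ -0.00028397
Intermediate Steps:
H = 3351951/209 (H = -18*(-891 + 1/(-396 - 22)) = -18*(-891 + 1/(-418)) = -18*(-891 - 1/418) = -18*(-372439/418) = 3351951/209 ≈ 16038.)
w = -215461/47309 (w = 1723688/(-378472) = 1723688*(-1/378472) = -215461/47309 ≈ -4.5543)
w/H = -215461/(47309*3351951/209) = -215461/47309*209/3351951 = -45031349/158577449859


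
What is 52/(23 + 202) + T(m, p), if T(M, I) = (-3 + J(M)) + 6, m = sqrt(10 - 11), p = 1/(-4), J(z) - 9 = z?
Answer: 2752/225 + I ≈ 12.231 + 1.0*I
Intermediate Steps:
J(z) = 9 + z
p = -1/4 ≈ -0.25000
m = I (m = sqrt(-1) = I ≈ 1.0*I)
T(M, I) = 12 + M (T(M, I) = (-3 + (9 + M)) + 6 = (6 + M) + 6 = 12 + M)
52/(23 + 202) + T(m, p) = 52/(23 + 202) + (12 + I) = 52/225 + (12 + I) = 2752/225 + I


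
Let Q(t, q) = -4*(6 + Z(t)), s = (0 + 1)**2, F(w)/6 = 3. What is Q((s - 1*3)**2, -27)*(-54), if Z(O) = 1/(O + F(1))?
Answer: 14364/11 ≈ 1305.8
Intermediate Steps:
F(w) = 18 (F(w) = 6*3 = 18)
Z(O) = 1/(18 + O) (Z(O) = 1/(O + 18) = 1/(18 + O))
s = 1 (s = 1**2 = 1)
Q(t, q) = -24 - 4/(18 + t) (Q(t, q) = -4*(6 + 1/(18 + t)) = -24 - 4/(18 + t))
Q((s - 1*3)**2, -27)*(-54) = (4*(-109 - 6*(1 - 1*3)**2)/(18 + (1 - 1*3)**2))*(-54) = (4*(-109 - 6*(1 - 3)**2)/(18 + (1 - 3)**2))*(-54) = (4*(-109 - 6*(-2)**2)/(18 + (-2)**2))*(-54) = (4*(-109 - 6*4)/(18 + 4))*(-54) = (4*(-109 - 24)/22)*(-54) = (4*(1/22)*(-133))*(-54) = -266/11*(-54) = 14364/11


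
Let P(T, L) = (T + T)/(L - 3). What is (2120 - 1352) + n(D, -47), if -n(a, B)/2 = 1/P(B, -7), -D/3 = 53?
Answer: 36086/47 ≈ 767.79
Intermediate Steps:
P(T, L) = 2*T/(-3 + L) (P(T, L) = (2*T)/(-3 + L) = 2*T/(-3 + L))
D = -159 (D = -3*53 = -159)
n(a, B) = 10/B (n(a, B) = -2*(-3 - 7)/(2*B) = -2*(-5/B) = -(-10)/B = 10/B)
(2120 - 1352) + n(D, -47) = (2120 - 1352) + 10/(-47) = 768 + 10*(-1/47) = 768 - 10/47 = 36086/47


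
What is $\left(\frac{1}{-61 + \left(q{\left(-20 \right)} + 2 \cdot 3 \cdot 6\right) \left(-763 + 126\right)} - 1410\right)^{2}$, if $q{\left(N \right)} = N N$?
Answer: $\frac{153419591966273161}{77168950849} \approx 1.9881 \cdot 10^{6}$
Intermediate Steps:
$q{\left(N \right)} = N^{2}$
$\left(\frac{1}{-61 + \left(q{\left(-20 \right)} + 2 \cdot 3 \cdot 6\right) \left(-763 + 126\right)} - 1410\right)^{2} = \left(\frac{1}{-61 + \left(\left(-20\right)^{2} + 2 \cdot 3 \cdot 6\right) \left(-763 + 126\right)} - 1410\right)^{2} = \left(\frac{1}{-61 + \left(400 + 6 \cdot 6\right) \left(-637\right)} - 1410\right)^{2} = \left(\frac{1}{-61 + \left(400 + 36\right) \left(-637\right)} - 1410\right)^{2} = \left(\frac{1}{-61 + 436 \left(-637\right)} - 1410\right)^{2} = \left(\frac{1}{-61 - 277732} - 1410\right)^{2} = \left(\frac{1}{-277793} - 1410\right)^{2} = \left(- \frac{1}{277793} - 1410\right)^{2} = \left(- \frac{391688131}{277793}\right)^{2} = \frac{153419591966273161}{77168950849}$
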